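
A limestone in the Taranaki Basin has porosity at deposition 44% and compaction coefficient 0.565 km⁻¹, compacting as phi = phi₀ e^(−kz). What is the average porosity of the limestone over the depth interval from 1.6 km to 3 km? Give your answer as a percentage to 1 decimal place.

12.3%

⟨phi⟩ = (1/(z₂−z₁)) ∫ phi₀ e^(−kz) dz = phi₀·(e^(−k·z₁) − e^(−k·z₂)) / (k·(z₂−z₁))
e^(−0.565×1.6) = 0.4049; e^(−0.565×3) = 0.1836
⟨phi⟩ = 0.44 × (0.4049 − 0.1836) / (0.565 × 1.4) = 0.44 × 0.2798 = 0.1231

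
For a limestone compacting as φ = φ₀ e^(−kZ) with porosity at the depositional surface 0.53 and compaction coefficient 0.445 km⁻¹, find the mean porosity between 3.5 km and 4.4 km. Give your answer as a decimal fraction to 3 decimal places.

⟨φ⟩ = (1/(Z₂−Z₁)) ∫ φ₀ e^(−kZ) dZ = φ₀·(e^(−k·Z₁) − e^(−k·Z₂)) / (k·(Z₂−Z₁))
e^(−0.445×3.5) = 0.2107; e^(−0.445×4.4) = 0.1411
⟨φ⟩ = 0.53 × (0.2107 − 0.1411) / (0.445 × 0.9) = 0.53 × 0.1736 = 0.0920

0.092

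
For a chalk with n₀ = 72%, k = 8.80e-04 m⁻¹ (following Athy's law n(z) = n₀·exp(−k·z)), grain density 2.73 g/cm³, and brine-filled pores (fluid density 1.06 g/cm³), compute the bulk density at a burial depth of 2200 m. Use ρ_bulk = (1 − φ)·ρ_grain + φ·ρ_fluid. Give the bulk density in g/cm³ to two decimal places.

2.56 g/cm³

Working in km (1 km = 1000 m; k in km⁻¹ = k in m⁻¹ × 1000):
Porosity at depth: n = 0.72·exp(−0.88×2.2) = 0.72×0.1443 = 0.1039
Bulk density: ρ_b = (1−n)ρ_g + n·ρ_f = 0.8961×2.73 + 0.1039×1.06
       = 2.446 + 0.110 = 2.557 g/cm³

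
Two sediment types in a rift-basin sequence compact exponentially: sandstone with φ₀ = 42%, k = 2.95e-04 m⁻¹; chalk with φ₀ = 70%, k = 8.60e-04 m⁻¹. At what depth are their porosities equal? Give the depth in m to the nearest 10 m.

Working in km (1 km = 1000 m; k in km⁻¹ = k in m⁻¹ × 1000):
Set φ₀ₐ e^(−kₐZ) = φ₀ᵦ e^(−kᵦZ) ⇒ ln(φ₀ₐ/φ₀ᵦ) = (kₐ − kᵦ)·Z
Z = ln(0.42/0.7) / (0.295 − 0.86) = -0.5108 / -0.565 = 0.904 km

900 m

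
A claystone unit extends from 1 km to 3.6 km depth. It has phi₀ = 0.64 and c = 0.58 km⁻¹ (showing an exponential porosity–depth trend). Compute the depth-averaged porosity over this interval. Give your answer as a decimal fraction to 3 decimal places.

0.185

⟨phi⟩ = (1/(Z₂−Z₁)) ∫ phi₀ e^(−cZ) dZ = phi₀·(e^(−c·Z₁) − e^(−c·Z₂)) / (c·(Z₂−Z₁))
e^(−0.58×1) = 0.5599; e^(−0.58×3.6) = 0.1239
⟨phi⟩ = 0.64 × (0.5599 − 0.1239) / (0.58 × 2.6) = 0.64 × 0.2891 = 0.1850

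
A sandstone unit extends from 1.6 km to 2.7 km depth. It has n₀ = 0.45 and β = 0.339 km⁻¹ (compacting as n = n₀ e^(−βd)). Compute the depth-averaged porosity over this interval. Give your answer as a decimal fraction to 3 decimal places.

⟨n⟩ = (1/(d₂−d₁)) ∫ n₀ e^(−βd) dd = n₀·(e^(−β·d₁) − e^(−β·d₂)) / (β·(d₂−d₁))
e^(−0.339×1.6) = 0.5814; e^(−0.339×2.7) = 0.4004
⟨n⟩ = 0.45 × (0.5814 − 0.4004) / (0.339 × 1.1) = 0.45 × 0.4853 = 0.2184

0.218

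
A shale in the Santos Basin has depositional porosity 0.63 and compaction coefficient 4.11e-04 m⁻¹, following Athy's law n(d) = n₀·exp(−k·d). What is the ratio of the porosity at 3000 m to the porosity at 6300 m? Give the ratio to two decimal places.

3.88

Working in km (1 km = 1000 m; k in km⁻¹ = k in m⁻¹ × 1000):
n(d₁)/n(d₂) = e^(−k·d₁)/e^(−k·d₂) = e^{k(d₂−d₁)}
= exp(0.411 × 3.3) = exp(1.356) = 3.8818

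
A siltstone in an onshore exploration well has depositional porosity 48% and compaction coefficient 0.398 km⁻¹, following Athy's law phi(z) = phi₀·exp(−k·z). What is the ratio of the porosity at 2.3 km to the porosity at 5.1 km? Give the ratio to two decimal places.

phi(z₁)/phi(z₂) = e^(−k·z₁)/e^(−k·z₂) = e^{k(z₂−z₁)}
= exp(0.398 × 2.8) = exp(1.114) = 3.0477

3.05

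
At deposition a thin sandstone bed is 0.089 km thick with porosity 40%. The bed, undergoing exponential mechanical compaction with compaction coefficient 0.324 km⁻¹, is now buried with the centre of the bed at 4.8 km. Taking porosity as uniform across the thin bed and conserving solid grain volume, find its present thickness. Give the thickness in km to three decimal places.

0.058 km

Porosity at 4.8 km: φ = 0.4·exp(−0.324×4.8) = 0.0845
Solid-volume conservation: h(1−φ) = h₀(1−φ₀) ⇒ h = h₀·(1−φ₀)/(1−φ)
h = 0.089 × (1 − 0.4)/(1 − 0.0845) = 0.089 × 0.6554 = 0.0583 km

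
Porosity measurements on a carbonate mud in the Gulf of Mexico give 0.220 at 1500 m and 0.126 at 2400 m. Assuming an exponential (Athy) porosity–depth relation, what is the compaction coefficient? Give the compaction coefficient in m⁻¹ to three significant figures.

0.000619 m⁻¹

Working in km (1 km = 1000 m; k in km⁻¹ = k in m⁻¹ × 1000):
Athy: n(Z) = n₀ e^(−kZ) ⇒ n₁/n₂ = e^{k(Z₂−Z₁)} ⇒ k = ln(n₁/n₂)/(Z₂−Z₁)
k = ln(0.22/0.126) / (2.4 − 1.5) = ln(1.746) / 0.9 = 0.5573 / 0.9 = 0.6193 km⁻¹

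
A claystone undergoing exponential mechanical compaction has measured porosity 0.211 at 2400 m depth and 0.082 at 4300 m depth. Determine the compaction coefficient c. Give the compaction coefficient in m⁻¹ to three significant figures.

Working in km (1 km = 1000 m; c in km⁻¹ = c in m⁻¹ × 1000):
Athy: phi(z) = phi₀ e^(−cz) ⇒ phi₁/phi₂ = e^{c(z₂−z₁)} ⇒ c = ln(phi₁/phi₂)/(z₂−z₁)
c = ln(0.211/0.082) / (4.3 − 2.4) = ln(2.573) / 1.9 = 0.9451 / 1.9 = 0.4974 km⁻¹

0.000497 m⁻¹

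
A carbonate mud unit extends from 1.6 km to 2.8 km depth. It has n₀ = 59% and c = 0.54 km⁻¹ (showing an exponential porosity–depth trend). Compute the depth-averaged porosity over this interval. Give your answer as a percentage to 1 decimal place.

18.3%

⟨n⟩ = (1/(z₂−z₁)) ∫ n₀ e^(−cz) dz = n₀·(e^(−c·z₁) − e^(−c·z₂)) / (c·(z₂−z₁))
e^(−0.54×1.6) = 0.4215; e^(−0.54×2.8) = 0.2205
⟨n⟩ = 0.59 × (0.4215 − 0.2205) / (0.54 × 1.2) = 0.59 × 0.3102 = 0.1830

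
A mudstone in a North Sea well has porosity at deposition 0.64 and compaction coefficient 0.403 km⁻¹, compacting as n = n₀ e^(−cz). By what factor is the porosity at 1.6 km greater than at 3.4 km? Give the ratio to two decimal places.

2.07

n(z₁)/n(z₂) = e^(−c·z₁)/e^(−c·z₂) = e^{c(z₂−z₁)}
= exp(0.403 × 1.8) = exp(0.7254) = 2.0656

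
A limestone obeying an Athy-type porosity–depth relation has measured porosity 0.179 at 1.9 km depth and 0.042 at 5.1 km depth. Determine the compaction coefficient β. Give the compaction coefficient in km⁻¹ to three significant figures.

0.453 km⁻¹

Athy: phi(z) = phi₀ e^(−βz) ⇒ phi₁/phi₂ = e^{β(z₂−z₁)} ⇒ β = ln(phi₁/phi₂)/(z₂−z₁)
β = ln(0.179/0.042) / (5.1 − 1.9) = ln(4.262) / 3.2 = 1.4497 / 3.2 = 0.453 km⁻¹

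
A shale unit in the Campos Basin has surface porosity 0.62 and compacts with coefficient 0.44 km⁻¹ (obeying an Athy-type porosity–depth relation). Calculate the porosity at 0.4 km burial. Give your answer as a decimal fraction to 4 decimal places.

0.5199

φ = φ₀·exp(−c·d) = 0.62 × exp(−0.44 × 0.4) = 0.62 × exp(−0.176)
  = 0.62 × 0.8386 = 0.5199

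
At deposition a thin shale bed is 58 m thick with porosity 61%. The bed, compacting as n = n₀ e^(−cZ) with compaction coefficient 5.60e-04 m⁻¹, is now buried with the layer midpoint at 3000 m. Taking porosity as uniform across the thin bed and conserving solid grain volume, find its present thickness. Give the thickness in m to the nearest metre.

26 m

Working in km (1 km = 1000 m; c in km⁻¹ = c in m⁻¹ × 1000):
Porosity at 3 km: n = 0.61·exp(−0.56×3) = 0.1137
Solid-volume conservation: h(1−n) = h₀(1−n₀) ⇒ h = h₀·(1−n₀)/(1−n)
h = 0.058 × (1 − 0.61)/(1 − 0.1137) = 0.058 × 0.4400 = 0.0255 km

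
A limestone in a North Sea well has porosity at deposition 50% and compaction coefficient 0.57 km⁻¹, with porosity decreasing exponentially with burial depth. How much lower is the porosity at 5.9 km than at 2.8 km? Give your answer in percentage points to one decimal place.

φ(2.8) = 0.5·e^(−0.57×2.8) = 0.1014
φ(5.9) = 0.5·e^(−0.57×5.9) = 0.0173
Δφ = 0.1014 − 0.0173 = 0.0840

8.4 percentage points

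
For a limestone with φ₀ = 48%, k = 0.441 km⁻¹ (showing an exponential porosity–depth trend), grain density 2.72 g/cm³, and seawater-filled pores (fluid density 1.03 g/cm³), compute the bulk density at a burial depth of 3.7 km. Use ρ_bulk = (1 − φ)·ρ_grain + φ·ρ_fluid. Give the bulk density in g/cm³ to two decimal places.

Porosity at depth: φ = 0.48·exp(−0.441×3.7) = 0.48×0.1956 = 0.0939
Bulk density: ρ_b = (1−φ)ρ_g + φ·ρ_f = 0.9061×2.72 + 0.0939×1.03
       = 2.465 + 0.097 = 2.561 g/cm³

2.56 g/cm³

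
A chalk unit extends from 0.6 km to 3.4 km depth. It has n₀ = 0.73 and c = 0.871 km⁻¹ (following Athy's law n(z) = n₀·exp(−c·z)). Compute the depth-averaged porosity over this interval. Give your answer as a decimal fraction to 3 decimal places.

0.162

⟨n⟩ = (1/(z₂−z₁)) ∫ n₀ e^(−cz) dz = n₀·(e^(−c·z₁) − e^(−c·z₂)) / (c·(z₂−z₁))
e^(−0.871×0.6) = 0.5930; e^(−0.871×3.4) = 0.0517
⟨n⟩ = 0.73 × (0.5930 − 0.0517) / (0.871 × 2.8) = 0.73 × 0.2219 = 0.1620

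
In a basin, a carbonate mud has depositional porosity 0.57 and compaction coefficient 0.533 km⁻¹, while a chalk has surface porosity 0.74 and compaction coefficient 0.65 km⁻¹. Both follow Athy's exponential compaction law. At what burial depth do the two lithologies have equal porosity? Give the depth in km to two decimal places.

2.23 km

Set n₀ₐ e^(−kₐd) = n₀ᵦ e^(−kᵦd) ⇒ ln(n₀ₐ/n₀ᵦ) = (kₐ − kᵦ)·d
d = ln(0.57/0.74) / (0.533 − 0.65) = -0.2610 / -0.117 = 2.231 km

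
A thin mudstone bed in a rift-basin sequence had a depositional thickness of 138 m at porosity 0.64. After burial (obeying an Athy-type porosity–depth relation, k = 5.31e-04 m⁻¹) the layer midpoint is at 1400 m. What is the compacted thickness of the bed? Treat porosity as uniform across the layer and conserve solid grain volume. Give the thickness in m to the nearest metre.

Working in km (1 km = 1000 m; k in km⁻¹ = k in m⁻¹ × 1000):
Porosity at 1.4 km: phi = 0.64·exp(−0.531×1.4) = 0.3043
Solid-volume conservation: h(1−phi) = h₀(1−phi₀) ⇒ h = h₀·(1−phi₀)/(1−phi)
h = 0.138 × (1 − 0.64)/(1 − 0.3043) = 0.138 × 0.5175 = 0.0714 km

71 m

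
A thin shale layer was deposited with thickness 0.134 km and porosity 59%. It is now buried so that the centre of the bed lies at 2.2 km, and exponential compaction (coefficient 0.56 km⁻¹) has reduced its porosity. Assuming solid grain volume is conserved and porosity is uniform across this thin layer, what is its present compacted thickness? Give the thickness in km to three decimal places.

0.066 km

Porosity at 2.2 km: phi = 0.59·exp(−0.56×2.2) = 0.1721
Solid-volume conservation: h(1−phi) = h₀(1−phi₀) ⇒ h = h₀·(1−phi₀)/(1−phi)
h = 0.134 × (1 − 0.59)/(1 − 0.1721) = 0.134 × 0.4952 = 0.0664 km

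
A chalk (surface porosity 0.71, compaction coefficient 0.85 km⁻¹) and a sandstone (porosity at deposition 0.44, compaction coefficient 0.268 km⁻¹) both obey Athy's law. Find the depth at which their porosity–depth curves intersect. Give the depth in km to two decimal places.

0.82 km

Set phi₀ₐ e^(−βₐz) = phi₀ᵦ e^(−βᵦz) ⇒ ln(phi₀ₐ/phi₀ᵦ) = (βₐ − βᵦ)·z
z = ln(0.71/0.44) / (0.85 − 0.268) = 0.4785 / 0.582 = 0.822 km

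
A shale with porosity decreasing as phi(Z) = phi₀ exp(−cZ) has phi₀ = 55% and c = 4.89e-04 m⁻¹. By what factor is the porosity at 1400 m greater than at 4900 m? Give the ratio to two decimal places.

5.54

Working in km (1 km = 1000 m; c in km⁻¹ = c in m⁻¹ × 1000):
phi(Z₁)/phi(Z₂) = e^(−c·Z₁)/e^(−c·Z₂) = e^{c(Z₂−Z₁)}
= exp(0.489 × 3.5) = exp(1.712) = 5.5373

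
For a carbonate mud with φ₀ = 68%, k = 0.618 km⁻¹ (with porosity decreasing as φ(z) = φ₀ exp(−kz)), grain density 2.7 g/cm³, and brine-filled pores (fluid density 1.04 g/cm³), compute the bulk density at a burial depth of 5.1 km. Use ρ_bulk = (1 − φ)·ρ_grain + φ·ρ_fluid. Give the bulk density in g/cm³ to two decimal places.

2.65 g/cm³

Porosity at depth: φ = 0.68·exp(−0.618×5.1) = 0.68×0.0428 = 0.0291
Bulk density: ρ_b = (1−φ)ρ_g + φ·ρ_f = 0.9709×2.7 + 0.0291×1.04
       = 2.621 + 0.030 = 2.652 g/cm³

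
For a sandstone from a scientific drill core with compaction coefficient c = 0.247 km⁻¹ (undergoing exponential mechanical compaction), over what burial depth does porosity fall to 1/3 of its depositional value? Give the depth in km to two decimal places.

4.45 km

phi/phi₀ = 1/3 ⇒ exp(−c·z) = 1/3 ⇒ z = ln(3) / c
z = 1.0986 / 0.247 = 4.448 km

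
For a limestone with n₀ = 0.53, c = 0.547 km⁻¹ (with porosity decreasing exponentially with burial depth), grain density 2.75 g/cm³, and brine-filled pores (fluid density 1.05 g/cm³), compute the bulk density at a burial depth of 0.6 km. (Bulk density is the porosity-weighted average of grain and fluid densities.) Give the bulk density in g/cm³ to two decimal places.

Porosity at depth: n = 0.53·exp(−0.547×0.6) = 0.53×0.7202 = 0.3817
Bulk density: ρ_b = (1−n)ρ_g + n·ρ_f = 0.6183×2.75 + 0.3817×1.05
       = 1.700 + 0.401 = 2.101 g/cm³

2.10 g/cm³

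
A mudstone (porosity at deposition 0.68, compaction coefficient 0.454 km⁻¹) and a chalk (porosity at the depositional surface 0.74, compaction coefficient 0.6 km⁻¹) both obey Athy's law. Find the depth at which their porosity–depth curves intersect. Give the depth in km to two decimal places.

Set phi₀ₐ e^(−kₐz) = phi₀ᵦ e^(−kᵦz) ⇒ ln(phi₀ₐ/phi₀ᵦ) = (kₐ − kᵦ)·z
z = ln(0.68/0.74) / (0.454 − 0.6) = -0.0846 / -0.146 = 0.579 km

0.58 km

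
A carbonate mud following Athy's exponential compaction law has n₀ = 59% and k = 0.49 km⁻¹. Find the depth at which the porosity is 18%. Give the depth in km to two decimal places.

2.42 km

Invert Athy's law: d = ln(n₀/n) / k
d = ln(0.59/0.18) / 0.49 = ln(3.278) / 0.49 = 1.1872 / 0.49 = 2.423 km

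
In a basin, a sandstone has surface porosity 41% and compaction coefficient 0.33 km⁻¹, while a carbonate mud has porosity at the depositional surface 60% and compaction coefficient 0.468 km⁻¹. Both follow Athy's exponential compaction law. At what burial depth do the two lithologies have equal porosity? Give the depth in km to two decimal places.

2.76 km

Set φ₀ₐ e^(−kₐz) = φ₀ᵦ e^(−kᵦz) ⇒ ln(φ₀ₐ/φ₀ᵦ) = (kₐ − kᵦ)·z
z = ln(0.41/0.6) / (0.33 − 0.468) = -0.3808 / -0.138 = 2.759 km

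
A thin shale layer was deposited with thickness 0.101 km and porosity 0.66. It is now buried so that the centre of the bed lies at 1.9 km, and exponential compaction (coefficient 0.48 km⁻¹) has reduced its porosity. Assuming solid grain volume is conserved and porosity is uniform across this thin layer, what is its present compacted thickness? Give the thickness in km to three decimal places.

0.047 km

Porosity at 1.9 km: n = 0.66·exp(−0.48×1.9) = 0.2651
Solid-volume conservation: h(1−n) = h₀(1−n₀) ⇒ h = h₀·(1−n₀)/(1−n)
h = 0.101 × (1 − 0.66)/(1 − 0.2651) = 0.101 × 0.4627 = 0.0467 km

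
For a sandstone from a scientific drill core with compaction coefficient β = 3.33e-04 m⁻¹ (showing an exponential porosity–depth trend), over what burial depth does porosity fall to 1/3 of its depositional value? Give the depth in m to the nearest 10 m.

Working in km (1 km = 1000 m; β in km⁻¹ = β in m⁻¹ × 1000):
φ/φ₀ = 1/3 ⇒ exp(−β·z) = 1/3 ⇒ z = ln(3) / β
z = 1.0986 / 0.333 = 3.299 km

3300 m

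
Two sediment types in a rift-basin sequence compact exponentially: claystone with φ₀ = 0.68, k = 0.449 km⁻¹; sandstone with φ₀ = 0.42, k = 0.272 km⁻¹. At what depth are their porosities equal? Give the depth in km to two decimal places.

Set φ₀ₐ e^(−kₐd) = φ₀ᵦ e^(−kᵦd) ⇒ ln(φ₀ₐ/φ₀ᵦ) = (kₐ − kᵦ)·d
d = ln(0.68/0.42) / (0.449 − 0.272) = 0.4818 / 0.177 = 2.722 km

2.72 km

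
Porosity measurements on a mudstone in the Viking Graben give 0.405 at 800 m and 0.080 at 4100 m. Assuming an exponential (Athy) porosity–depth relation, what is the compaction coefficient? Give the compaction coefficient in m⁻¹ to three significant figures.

Working in km (1 km = 1000 m; k in km⁻¹ = k in m⁻¹ × 1000):
Athy: φ(z) = φ₀ e^(−kz) ⇒ φ₁/φ₂ = e^{k(z₂−z₁)} ⇒ k = ln(φ₁/φ₂)/(z₂−z₁)
k = ln(0.405/0.08) / (4.1 − 0.8) = ln(5.062) / 3.3 = 1.6219 / 3.3 = 0.4915 km⁻¹

0.000491 m⁻¹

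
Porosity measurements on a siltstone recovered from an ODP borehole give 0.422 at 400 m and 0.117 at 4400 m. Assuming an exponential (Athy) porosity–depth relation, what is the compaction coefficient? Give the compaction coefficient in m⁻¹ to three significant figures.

0.000321 m⁻¹

Working in km (1 km = 1000 m; k in km⁻¹ = k in m⁻¹ × 1000):
Athy: n(z) = n₀ e^(−kz) ⇒ n₁/n₂ = e^{k(z₂−z₁)} ⇒ k = ln(n₁/n₂)/(z₂−z₁)
k = ln(0.422/0.117) / (4.4 − 0.4) = ln(3.607) / 4 = 1.2828 / 4 = 0.3207 km⁻¹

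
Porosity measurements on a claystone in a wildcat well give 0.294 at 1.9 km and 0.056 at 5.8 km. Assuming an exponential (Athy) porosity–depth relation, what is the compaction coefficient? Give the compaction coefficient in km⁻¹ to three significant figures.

Athy: φ(z) = φ₀ e^(−βz) ⇒ φ₁/φ₂ = e^{β(z₂−z₁)} ⇒ β = ln(φ₁/φ₂)/(z₂−z₁)
β = ln(0.294/0.056) / (5.8 − 1.9) = ln(5.25) / 3.9 = 1.6582 / 3.9 = 0.4252 km⁻¹

0.425 km⁻¹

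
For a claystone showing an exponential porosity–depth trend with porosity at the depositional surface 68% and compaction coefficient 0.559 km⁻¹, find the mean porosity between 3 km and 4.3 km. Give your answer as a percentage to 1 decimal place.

⟨φ⟩ = (1/(z₂−z₁)) ∫ φ₀ e^(−cz) dz = φ₀·(e^(−c·z₁) − e^(−c·z₂)) / (c·(z₂−z₁))
e^(−0.559×3) = 0.1869; e^(−0.559×4.3) = 0.0904
⟨φ⟩ = 0.68 × (0.1869 − 0.0904) / (0.559 × 1.3) = 0.68 × 0.1329 = 0.0903

9.0%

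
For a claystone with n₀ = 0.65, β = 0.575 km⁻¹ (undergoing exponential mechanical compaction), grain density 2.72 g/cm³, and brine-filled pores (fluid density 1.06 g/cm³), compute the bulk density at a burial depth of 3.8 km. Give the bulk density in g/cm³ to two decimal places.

2.60 g/cm³

Porosity at depth: n = 0.65·exp(−0.575×3.8) = 0.65×0.1125 = 0.0731
Bulk density: ρ_b = (1−n)ρ_g + n·ρ_f = 0.9269×2.72 + 0.0731×1.06
       = 2.521 + 0.077 = 2.599 g/cm³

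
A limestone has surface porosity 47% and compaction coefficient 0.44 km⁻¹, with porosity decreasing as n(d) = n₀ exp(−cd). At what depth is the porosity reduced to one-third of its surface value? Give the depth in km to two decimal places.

n/n₀ = 1/3 ⇒ exp(−c·d) = 1/3 ⇒ d = ln(3) / c
d = 1.0986 / 0.44 = 2.497 km

2.50 km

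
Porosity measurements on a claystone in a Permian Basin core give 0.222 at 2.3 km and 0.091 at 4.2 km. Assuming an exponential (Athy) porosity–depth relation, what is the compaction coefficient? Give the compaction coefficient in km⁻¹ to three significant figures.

0.469 km⁻¹

Athy: φ(z) = φ₀ e^(−cz) ⇒ φ₁/φ₂ = e^{c(z₂−z₁)} ⇒ c = ln(φ₁/φ₂)/(z₂−z₁)
c = ln(0.222/0.091) / (4.2 − 2.3) = ln(2.44) / 1.9 = 0.8918 / 1.9 = 0.4694 km⁻¹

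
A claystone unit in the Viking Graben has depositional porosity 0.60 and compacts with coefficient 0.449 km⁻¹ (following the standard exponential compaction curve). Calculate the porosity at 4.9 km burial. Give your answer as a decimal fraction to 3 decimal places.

0.066

n = n₀·exp(−β·z) = 0.6 × exp(−0.449 × 4.9) = 0.6 × exp(−2.2)
  = 0.6 × 0.1108 = 0.0665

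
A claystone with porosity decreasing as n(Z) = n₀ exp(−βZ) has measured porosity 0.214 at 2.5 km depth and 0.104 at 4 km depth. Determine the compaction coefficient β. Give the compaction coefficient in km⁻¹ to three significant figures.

0.481 km⁻¹

Athy: n(Z) = n₀ e^(−βZ) ⇒ n₁/n₂ = e^{β(Z₂−Z₁)} ⇒ β = ln(n₁/n₂)/(Z₂−Z₁)
β = ln(0.214/0.104) / (4 − 2.5) = ln(2.058) / 1.5 = 0.7216 / 1.5 = 0.4811 km⁻¹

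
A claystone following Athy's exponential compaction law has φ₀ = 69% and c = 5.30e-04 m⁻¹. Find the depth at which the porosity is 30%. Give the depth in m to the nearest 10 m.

Working in km (1 km = 1000 m; c in km⁻¹ = c in m⁻¹ × 1000):
Invert Athy's law: Z = ln(φ₀/φ) / c
Z = ln(0.69/0.3) / 0.53 = ln(2.3) / 0.53 = 0.8329 / 0.53 = 1.572 km

1570 m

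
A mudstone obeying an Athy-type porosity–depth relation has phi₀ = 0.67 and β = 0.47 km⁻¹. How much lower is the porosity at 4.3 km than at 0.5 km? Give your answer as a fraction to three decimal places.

0.441

phi(0.5) = 0.67·e^(−0.47×0.5) = 0.5297
phi(4.3) = 0.67·e^(−0.47×4.3) = 0.0888
Δphi = 0.5297 − 0.0888 = 0.4409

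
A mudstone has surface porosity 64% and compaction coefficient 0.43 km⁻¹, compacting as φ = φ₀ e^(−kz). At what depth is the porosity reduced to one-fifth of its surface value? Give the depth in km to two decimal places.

3.74 km

φ/φ₀ = 1/5 ⇒ exp(−k·z) = 1/5 ⇒ z = ln(5) / k
z = 1.6094 / 0.43 = 3.743 km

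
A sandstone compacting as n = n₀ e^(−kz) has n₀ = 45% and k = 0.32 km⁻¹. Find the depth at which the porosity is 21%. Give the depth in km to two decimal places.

2.38 km

Invert Athy's law: z = ln(n₀/n) / k
z = ln(0.45/0.21) / 0.32 = ln(2.143) / 0.32 = 0.7621 / 0.32 = 2.382 km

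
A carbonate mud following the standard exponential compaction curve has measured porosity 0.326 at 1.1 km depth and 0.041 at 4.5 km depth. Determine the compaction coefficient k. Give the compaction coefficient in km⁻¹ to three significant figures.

Athy: phi(z) = phi₀ e^(−kz) ⇒ phi₁/phi₂ = e^{k(z₂−z₁)} ⇒ k = ln(phi₁/phi₂)/(z₂−z₁)
k = ln(0.326/0.041) / (4.5 − 1.1) = ln(7.951) / 3.4 = 2.0733 / 3.4 = 0.6098 km⁻¹

0.610 km⁻¹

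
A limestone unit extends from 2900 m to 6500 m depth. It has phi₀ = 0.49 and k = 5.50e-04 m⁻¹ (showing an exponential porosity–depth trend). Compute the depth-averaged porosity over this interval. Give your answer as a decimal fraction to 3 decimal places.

0.043

Working in km (1 km = 1000 m; k in km⁻¹ = k in m⁻¹ × 1000):
⟨phi⟩ = (1/(z₂−z₁)) ∫ phi₀ e^(−kz) dz = phi₀·(e^(−k·z₁) − e^(−k·z₂)) / (k·(z₂−z₁))
e^(−0.55×2.9) = 0.2029; e^(−0.55×6.5) = 0.0280
⟨phi⟩ = 0.49 × (0.2029 − 0.0280) / (0.55 × 3.6) = 0.49 × 0.0883 = 0.0433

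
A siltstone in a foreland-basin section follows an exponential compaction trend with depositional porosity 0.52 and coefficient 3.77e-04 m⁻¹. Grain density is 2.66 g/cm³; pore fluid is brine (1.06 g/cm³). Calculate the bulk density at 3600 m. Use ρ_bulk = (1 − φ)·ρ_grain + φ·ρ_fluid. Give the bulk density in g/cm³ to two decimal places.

Working in km (1 km = 1000 m; k in km⁻¹ = k in m⁻¹ × 1000):
Porosity at depth: n = 0.52·exp(−0.377×3.6) = 0.52×0.2574 = 0.1338
Bulk density: ρ_b = (1−n)ρ_g + n·ρ_f = 0.8662×2.66 + 0.1338×1.06
       = 2.304 + 0.142 = 2.446 g/cm³

2.45 g/cm³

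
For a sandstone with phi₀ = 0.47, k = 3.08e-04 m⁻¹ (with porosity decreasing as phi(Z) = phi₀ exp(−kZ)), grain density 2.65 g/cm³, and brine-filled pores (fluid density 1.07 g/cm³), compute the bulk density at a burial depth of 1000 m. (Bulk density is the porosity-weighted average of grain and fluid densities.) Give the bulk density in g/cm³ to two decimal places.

2.10 g/cm³

Working in km (1 km = 1000 m; k in km⁻¹ = k in m⁻¹ × 1000):
Porosity at depth: phi = 0.47·exp(−0.308×1) = 0.47×0.7349 = 0.3454
Bulk density: ρ_b = (1−phi)ρ_g + phi·ρ_f = 0.6546×2.65 + 0.3454×1.07
       = 1.735 + 0.370 = 2.104 g/cm³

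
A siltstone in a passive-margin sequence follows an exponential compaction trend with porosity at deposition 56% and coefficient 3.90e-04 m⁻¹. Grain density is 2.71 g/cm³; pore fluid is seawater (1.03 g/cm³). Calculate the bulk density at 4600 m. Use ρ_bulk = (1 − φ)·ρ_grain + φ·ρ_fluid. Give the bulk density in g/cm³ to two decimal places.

Working in km (1 km = 1000 m; c in km⁻¹ = c in m⁻¹ × 1000):
Porosity at depth: n = 0.56·exp(−0.39×4.6) = 0.56×0.1663 = 0.0931
Bulk density: ρ_b = (1−n)ρ_g + n·ρ_f = 0.9069×2.71 + 0.0931×1.03
       = 2.458 + 0.096 = 2.554 g/cm³

2.55 g/cm³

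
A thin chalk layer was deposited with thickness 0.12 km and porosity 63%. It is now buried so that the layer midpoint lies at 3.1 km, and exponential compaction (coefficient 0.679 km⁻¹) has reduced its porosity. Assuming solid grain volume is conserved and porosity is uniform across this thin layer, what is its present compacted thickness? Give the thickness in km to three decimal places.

0.048 km

Porosity at 3.1 km: phi = 0.63·exp(−0.679×3.1) = 0.0768
Solid-volume conservation: h(1−phi) = h₀(1−phi₀) ⇒ h = h₀·(1−phi₀)/(1−phi)
h = 0.12 × (1 − 0.63)/(1 − 0.0768) = 0.12 × 0.4008 = 0.0481 km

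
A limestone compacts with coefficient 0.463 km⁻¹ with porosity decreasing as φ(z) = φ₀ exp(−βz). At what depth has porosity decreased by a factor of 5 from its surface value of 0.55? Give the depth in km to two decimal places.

φ/φ₀ = 1/5 ⇒ exp(−β·z) = 1/5 ⇒ z = ln(5) / β
z = 1.6094 / 0.463 = 3.476 km

3.48 km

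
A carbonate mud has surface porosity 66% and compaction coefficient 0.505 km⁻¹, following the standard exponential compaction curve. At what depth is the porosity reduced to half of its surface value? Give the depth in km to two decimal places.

n/n₀ = 1/2 ⇒ exp(−c·d) = 1/2 ⇒ d = ln(2) / c
d = 0.6931 / 0.505 = 1.373 km

1.37 km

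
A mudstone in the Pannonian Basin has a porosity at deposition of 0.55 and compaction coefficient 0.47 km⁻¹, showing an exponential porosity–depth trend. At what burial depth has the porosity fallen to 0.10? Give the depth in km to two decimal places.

3.63 km

Invert Athy's law: Z = ln(n₀/n) / k
Z = ln(0.55/0.1) / 0.47 = ln(5.5) / 0.47 = 1.7047 / 0.47 = 3.627 km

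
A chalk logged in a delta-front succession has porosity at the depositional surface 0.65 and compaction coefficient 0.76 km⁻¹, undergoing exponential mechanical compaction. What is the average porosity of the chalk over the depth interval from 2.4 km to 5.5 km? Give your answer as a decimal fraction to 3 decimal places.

0.040

⟨phi⟩ = (1/(z₂−z₁)) ∫ phi₀ e^(−kz) dz = phi₀·(e^(−k·z₁) − e^(−k·z₂)) / (k·(z₂−z₁))
e^(−0.76×2.4) = 0.1614; e^(−0.76×5.5) = 0.0153
⟨phi⟩ = 0.65 × (0.1614 − 0.0153) / (0.76 × 3.1) = 0.65 × 0.0620 = 0.0403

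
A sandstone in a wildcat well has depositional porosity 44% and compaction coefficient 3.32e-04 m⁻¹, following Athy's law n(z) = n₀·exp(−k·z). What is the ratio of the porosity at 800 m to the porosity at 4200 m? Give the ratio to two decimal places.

Working in km (1 km = 1000 m; k in km⁻¹ = k in m⁻¹ × 1000):
n(z₁)/n(z₂) = e^(−k·z₁)/e^(−k·z₂) = e^{k(z₂−z₁)}
= exp(0.332 × 3.4) = exp(1.129) = 3.0919

3.09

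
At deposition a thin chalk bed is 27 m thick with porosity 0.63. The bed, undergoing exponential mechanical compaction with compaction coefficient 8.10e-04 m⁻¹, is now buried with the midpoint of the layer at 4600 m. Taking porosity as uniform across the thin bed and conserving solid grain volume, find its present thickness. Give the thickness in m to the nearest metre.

10 m

Working in km (1 km = 1000 m; k in km⁻¹ = k in m⁻¹ × 1000):
Porosity at 4.6 km: phi = 0.63·exp(−0.81×4.6) = 0.0152
Solid-volume conservation: h(1−phi) = h₀(1−phi₀) ⇒ h = h₀·(1−phi₀)/(1−phi)
h = 0.027 × (1 − 0.63)/(1 − 0.0152) = 0.027 × 0.3757 = 0.0101 km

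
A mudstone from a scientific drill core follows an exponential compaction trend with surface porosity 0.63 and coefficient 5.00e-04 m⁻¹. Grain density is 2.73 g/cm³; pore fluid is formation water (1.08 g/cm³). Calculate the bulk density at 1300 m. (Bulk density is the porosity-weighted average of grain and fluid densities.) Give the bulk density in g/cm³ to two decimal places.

Working in km (1 km = 1000 m; c in km⁻¹ = c in m⁻¹ × 1000):
Porosity at depth: φ = 0.63·exp(−0.5×1.3) = 0.63×0.5220 = 0.3289
Bulk density: ρ_b = (1−φ)ρ_g + φ·ρ_f = 0.6711×2.73 + 0.3289×1.08
       = 1.832 + 0.355 = 2.187 g/cm³

2.19 g/cm³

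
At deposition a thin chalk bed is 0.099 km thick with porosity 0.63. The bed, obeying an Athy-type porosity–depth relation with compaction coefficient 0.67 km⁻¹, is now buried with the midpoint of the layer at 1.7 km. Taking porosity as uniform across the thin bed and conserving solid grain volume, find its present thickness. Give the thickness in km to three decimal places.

0.046 km

Porosity at 1.7 km: n = 0.63·exp(−0.67×1.7) = 0.2017
Solid-volume conservation: h(1−n) = h₀(1−n₀) ⇒ h = h₀·(1−n₀)/(1−n)
h = 0.099 × (1 − 0.63)/(1 − 0.2017) = 0.099 × 0.4635 = 0.0459 km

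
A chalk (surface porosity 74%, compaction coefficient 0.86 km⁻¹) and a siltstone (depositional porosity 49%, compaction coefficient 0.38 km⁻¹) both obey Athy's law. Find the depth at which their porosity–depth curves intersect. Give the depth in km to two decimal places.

Set phi₀ₐ e^(−βₐd) = phi₀ᵦ e^(−βᵦd) ⇒ ln(phi₀ₐ/phi₀ᵦ) = (βₐ − βᵦ)·d
d = ln(0.74/0.49) / (0.86 − 0.38) = 0.4122 / 0.48 = 0.859 km

0.86 km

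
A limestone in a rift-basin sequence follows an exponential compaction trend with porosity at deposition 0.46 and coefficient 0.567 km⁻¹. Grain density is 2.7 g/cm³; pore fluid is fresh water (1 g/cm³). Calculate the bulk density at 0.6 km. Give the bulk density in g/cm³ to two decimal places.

2.14 g/cm³

Porosity at depth: phi = 0.46·exp(−0.567×0.6) = 0.46×0.7116 = 0.3273
Bulk density: ρ_b = (1−phi)ρ_g + phi·ρ_f = 0.6727×2.7 + 0.3273×1
       = 1.816 + 0.327 = 2.144 g/cm³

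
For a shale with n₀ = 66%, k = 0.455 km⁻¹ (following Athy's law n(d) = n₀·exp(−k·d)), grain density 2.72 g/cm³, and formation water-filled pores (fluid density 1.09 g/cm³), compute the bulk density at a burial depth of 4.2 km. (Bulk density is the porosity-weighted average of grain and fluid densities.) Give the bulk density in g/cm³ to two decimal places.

2.56 g/cm³

Porosity at depth: n = 0.66·exp(−0.455×4.2) = 0.66×0.1479 = 0.0976
Bulk density: ρ_b = (1−n)ρ_g + n·ρ_f = 0.9024×2.72 + 0.0976×1.09
       = 2.454 + 0.106 = 2.561 g/cm³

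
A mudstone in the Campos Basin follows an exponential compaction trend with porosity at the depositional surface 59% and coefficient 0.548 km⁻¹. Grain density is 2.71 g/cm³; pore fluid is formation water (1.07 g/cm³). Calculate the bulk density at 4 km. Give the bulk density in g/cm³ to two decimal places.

Porosity at depth: φ = 0.59·exp(−0.548×4) = 0.59×0.1117 = 0.0659
Bulk density: ρ_b = (1−φ)ρ_g + φ·ρ_f = 0.9341×2.71 + 0.0659×1.07
       = 2.531 + 0.071 = 2.602 g/cm³

2.60 g/cm³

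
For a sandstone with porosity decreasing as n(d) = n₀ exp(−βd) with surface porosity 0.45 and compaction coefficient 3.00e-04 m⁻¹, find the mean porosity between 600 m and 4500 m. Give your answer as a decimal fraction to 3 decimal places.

0.222

Working in km (1 km = 1000 m; β in km⁻¹ = β in m⁻¹ × 1000):
⟨n⟩ = (1/(d₂−d₁)) ∫ n₀ e^(−βd) dd = n₀·(e^(−β·d₁) − e^(−β·d₂)) / (β·(d₂−d₁))
e^(−0.3×0.6) = 0.8353; e^(−0.3×4.5) = 0.2592
⟨n⟩ = 0.45 × (0.8353 − 0.2592) / (0.3 × 3.9) = 0.45 × 0.4923 = 0.2215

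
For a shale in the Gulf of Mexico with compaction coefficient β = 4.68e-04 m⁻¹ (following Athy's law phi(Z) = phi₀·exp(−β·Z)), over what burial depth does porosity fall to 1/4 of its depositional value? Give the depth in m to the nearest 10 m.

2960 m

Working in km (1 km = 1000 m; β in km⁻¹ = β in m⁻¹ × 1000):
phi/phi₀ = 1/4 ⇒ exp(−β·Z) = 1/4 ⇒ Z = ln(4) / β
Z = 1.3863 / 0.468 = 2.962 km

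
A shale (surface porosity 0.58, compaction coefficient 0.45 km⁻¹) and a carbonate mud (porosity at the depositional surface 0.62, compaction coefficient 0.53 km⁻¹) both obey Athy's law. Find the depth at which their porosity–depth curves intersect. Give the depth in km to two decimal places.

0.83 km

Set n₀ₐ e^(−βₐz) = n₀ᵦ e^(−βᵦz) ⇒ ln(n₀ₐ/n₀ᵦ) = (βₐ − βᵦ)·z
z = ln(0.58/0.62) / (0.45 − 0.53) = -0.0667 / -0.08 = 0.834 km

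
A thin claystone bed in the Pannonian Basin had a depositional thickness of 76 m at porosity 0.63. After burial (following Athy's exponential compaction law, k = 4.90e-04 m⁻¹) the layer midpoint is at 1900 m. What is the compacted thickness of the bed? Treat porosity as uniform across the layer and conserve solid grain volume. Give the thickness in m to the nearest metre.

37 m

Working in km (1 km = 1000 m; k in km⁻¹ = k in m⁻¹ × 1000):
Porosity at 1.9 km: phi = 0.63·exp(−0.49×1.9) = 0.2483
Solid-volume conservation: h(1−phi) = h₀(1−phi₀) ⇒ h = h₀·(1−phi₀)/(1−phi)
h = 0.076 × (1 − 0.63)/(1 − 0.2483) = 0.076 × 0.4922 = 0.0374 km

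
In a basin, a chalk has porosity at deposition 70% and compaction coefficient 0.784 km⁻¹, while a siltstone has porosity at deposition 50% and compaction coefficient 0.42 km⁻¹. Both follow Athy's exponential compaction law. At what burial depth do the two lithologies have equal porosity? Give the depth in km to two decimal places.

Set n₀ₐ e^(−βₐd) = n₀ᵦ e^(−βᵦd) ⇒ ln(n₀ₐ/n₀ᵦ) = (βₐ − βᵦ)·d
d = ln(0.7/0.5) / (0.784 − 0.42) = 0.3365 / 0.364 = 0.924 km

0.92 km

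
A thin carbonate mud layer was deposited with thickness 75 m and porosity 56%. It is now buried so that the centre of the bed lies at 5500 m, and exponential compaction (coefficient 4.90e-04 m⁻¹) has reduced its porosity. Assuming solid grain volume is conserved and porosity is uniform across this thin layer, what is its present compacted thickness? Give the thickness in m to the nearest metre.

Working in km (1 km = 1000 m; k in km⁻¹ = k in m⁻¹ × 1000):
Porosity at 5.5 km: n = 0.56·exp(−0.49×5.5) = 0.0378
Solid-volume conservation: h(1−n) = h₀(1−n₀) ⇒ h = h₀·(1−n₀)/(1−n)
h = 0.075 × (1 − 0.56)/(1 − 0.0378) = 0.075 × 0.4573 = 0.0343 km

34 m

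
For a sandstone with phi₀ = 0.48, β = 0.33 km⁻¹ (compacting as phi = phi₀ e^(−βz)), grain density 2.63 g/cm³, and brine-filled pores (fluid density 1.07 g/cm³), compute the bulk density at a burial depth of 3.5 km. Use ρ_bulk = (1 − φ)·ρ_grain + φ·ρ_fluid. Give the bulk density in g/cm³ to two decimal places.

2.39 g/cm³

Porosity at depth: phi = 0.48·exp(−0.33×3.5) = 0.48×0.3151 = 0.1512
Bulk density: ρ_b = (1−phi)ρ_g + phi·ρ_f = 0.8488×2.63 + 0.1512×1.07
       = 2.232 + 0.162 = 2.394 g/cm³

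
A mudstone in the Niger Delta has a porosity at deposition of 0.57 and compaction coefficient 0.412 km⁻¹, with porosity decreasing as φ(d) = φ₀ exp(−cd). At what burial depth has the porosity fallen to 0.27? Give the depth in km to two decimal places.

Invert Athy's law: d = ln(φ₀/φ) / c
d = ln(0.57/0.27) / 0.412 = ln(2.111) / 0.412 = 0.7472 / 0.412 = 1.814 km

1.81 km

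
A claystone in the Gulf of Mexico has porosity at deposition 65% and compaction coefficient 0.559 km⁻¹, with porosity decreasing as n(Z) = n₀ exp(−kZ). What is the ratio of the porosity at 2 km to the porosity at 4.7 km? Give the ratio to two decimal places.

4.52

n(Z₁)/n(Z₂) = e^(−k·Z₁)/e^(−k·Z₂) = e^{k(Z₂−Z₁)}
= exp(0.559 × 2.7) = exp(1.509) = 4.5236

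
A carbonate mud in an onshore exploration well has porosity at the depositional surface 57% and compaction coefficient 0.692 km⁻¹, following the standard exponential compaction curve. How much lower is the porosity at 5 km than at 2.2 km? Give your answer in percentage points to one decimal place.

φ(2.2) = 0.57·e^(−0.692×2.2) = 0.1244
φ(5) = 0.57·e^(−0.692×5) = 0.0179
Δφ = 0.1244 − 0.0179 = 0.1065

10.6 percentage points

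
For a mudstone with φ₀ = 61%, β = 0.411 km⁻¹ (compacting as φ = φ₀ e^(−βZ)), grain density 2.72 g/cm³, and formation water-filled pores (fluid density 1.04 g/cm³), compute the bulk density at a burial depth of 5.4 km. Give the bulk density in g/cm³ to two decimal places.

Porosity at depth: φ = 0.61·exp(−0.411×5.4) = 0.61×0.1087 = 0.0663
Bulk density: ρ_b = (1−φ)ρ_g + φ·ρ_f = 0.9337×2.72 + 0.0663×1.04
       = 2.540 + 0.069 = 2.609 g/cm³

2.61 g/cm³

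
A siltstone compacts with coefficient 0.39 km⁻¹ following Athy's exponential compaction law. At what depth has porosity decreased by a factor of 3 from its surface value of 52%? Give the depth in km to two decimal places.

φ/φ₀ = 1/3 ⇒ exp(−k·d) = 1/3 ⇒ d = ln(3) / k
d = 1.0986 / 0.39 = 2.817 km

2.82 km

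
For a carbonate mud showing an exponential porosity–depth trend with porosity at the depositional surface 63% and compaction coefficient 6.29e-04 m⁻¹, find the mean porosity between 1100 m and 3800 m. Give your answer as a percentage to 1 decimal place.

15.2%

Working in km (1 km = 1000 m; k in km⁻¹ = k in m⁻¹ × 1000):
⟨n⟩ = (1/(d₂−d₁)) ∫ n₀ e^(−kd) dd = n₀·(e^(−k·d₁) − e^(−k·d₂)) / (k·(d₂−d₁))
e^(−0.629×1.1) = 0.5006; e^(−0.629×3.8) = 0.0916
⟨n⟩ = 0.63 × (0.5006 − 0.0916) / (0.629 × 2.7) = 0.63 × 0.2408 = 0.1517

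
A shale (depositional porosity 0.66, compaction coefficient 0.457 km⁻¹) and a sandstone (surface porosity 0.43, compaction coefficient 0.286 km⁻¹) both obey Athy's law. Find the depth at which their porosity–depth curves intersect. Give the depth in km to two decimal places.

2.51 km

Set φ₀ₐ e^(−βₐz) = φ₀ᵦ e^(−βᵦz) ⇒ ln(φ₀ₐ/φ₀ᵦ) = (βₐ − βᵦ)·z
z = ln(0.66/0.43) / (0.457 − 0.286) = 0.4285 / 0.171 = 2.506 km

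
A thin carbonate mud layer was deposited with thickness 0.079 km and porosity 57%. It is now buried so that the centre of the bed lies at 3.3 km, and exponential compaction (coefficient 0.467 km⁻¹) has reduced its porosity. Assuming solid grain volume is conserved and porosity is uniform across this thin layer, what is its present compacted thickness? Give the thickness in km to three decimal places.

0.039 km

Porosity at 3.3 km: φ = 0.57·exp(−0.467×3.3) = 0.1221
Solid-volume conservation: h(1−φ) = h₀(1−φ₀) ⇒ h = h₀·(1−φ₀)/(1−φ)
h = 0.079 × (1 − 0.57)/(1 − 0.1221) = 0.079 × 0.4898 = 0.0387 km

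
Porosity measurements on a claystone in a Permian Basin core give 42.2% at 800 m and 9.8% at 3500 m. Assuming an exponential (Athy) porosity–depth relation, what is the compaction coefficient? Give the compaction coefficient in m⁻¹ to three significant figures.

0.000541 m⁻¹

Working in km (1 km = 1000 m; k in km⁻¹ = k in m⁻¹ × 1000):
Athy: φ(d) = φ₀ e^(−kd) ⇒ φ₁/φ₂ = e^{k(d₂−d₁)} ⇒ k = ln(φ₁/φ₂)/(d₂−d₁)
k = ln(0.422/0.098) / (3.5 − 0.8) = ln(4.306) / 2.7 = 1.4600 / 2.7 = 0.5408 km⁻¹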